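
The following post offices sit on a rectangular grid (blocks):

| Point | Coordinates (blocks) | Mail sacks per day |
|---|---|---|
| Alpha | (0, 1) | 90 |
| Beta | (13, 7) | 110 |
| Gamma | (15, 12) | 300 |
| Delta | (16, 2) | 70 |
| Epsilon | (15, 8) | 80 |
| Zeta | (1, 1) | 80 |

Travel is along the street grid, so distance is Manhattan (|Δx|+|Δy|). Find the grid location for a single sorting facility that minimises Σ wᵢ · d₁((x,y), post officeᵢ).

Manhattan distance separates: Σwᵢ(|x−xᵢ|+|y−yᵢ|) = Σwᵢ|x−xᵢ| + Σwᵢ|y−yᵢ|, so x and y are optimised independently as 1-D weighted medians.
Total weight W = 730; half = 365.
x-coordinate, sorted with cumulative weight:
  x=0 (Alpha, w=90) cum 90
  x=1 (Zeta, w=80) cum 170
  x=13 (Beta, w=110) cum 280
  x=15 (Gamma, w=300) cum 580  ← median
  x=15 (Epsilon, w=80) cum 660
  x=16 (Delta, w=70) cum 730
⇒ x* = 15
y-coordinate, sorted with cumulative weight:
  y=1 (Alpha, w=90) cum 90
  y=1 (Zeta, w=80) cum 170
  y=2 (Delta, w=70) cum 240
  y=7 (Beta, w=110) cum 350
  y=8 (Epsilon, w=80) cum 430  ← median
  y=12 (Gamma, w=300) cum 730
⇒ y* = 8

(15, 8)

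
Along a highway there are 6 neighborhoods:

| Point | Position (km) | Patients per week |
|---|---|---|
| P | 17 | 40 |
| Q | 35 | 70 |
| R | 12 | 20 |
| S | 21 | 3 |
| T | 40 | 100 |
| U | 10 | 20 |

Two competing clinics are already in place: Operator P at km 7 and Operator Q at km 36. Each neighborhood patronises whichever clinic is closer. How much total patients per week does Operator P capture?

83

The indifferent point is the midpoint (7+36)/2 = 21.5; neighborhoods left of it (closer to Operator P at 7) go to Operator P, those right go to Operator Q.
  U at 10 (w=20) → Operator P
  R at 12 (w=20) → Operator P
  P at 17 (w=40) → Operator P
  S at 21 (w=3) → Operator P
  Q at 35 (w=70) → Operator Q
  T at 40 (w=100) → Operator Q
Operator P captures 83; Operator Q captures 170.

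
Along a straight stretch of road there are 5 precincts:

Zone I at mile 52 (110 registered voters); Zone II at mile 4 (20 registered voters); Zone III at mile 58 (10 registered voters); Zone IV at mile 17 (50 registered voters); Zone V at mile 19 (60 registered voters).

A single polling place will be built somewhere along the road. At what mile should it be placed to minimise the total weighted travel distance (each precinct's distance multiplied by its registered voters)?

For a sum of weighted absolute distances on a line, the optimum is the weighted median (not the mean). Total weight W = 250; half-weight = 125.
Sort by position and accumulate weight:
  mile 4 (Zone II, w=20) → cum 20
  mile 17 (Zone IV, w=50) → cum 70
  mile 19 (Zone V, w=60) → cum 130  ≥ 125 → median here
  mile 52 (Zone I, w=110) → cum 240
  mile 58 (Zone III, w=10) → cum 250
Optimal location: mile 19.

x = 19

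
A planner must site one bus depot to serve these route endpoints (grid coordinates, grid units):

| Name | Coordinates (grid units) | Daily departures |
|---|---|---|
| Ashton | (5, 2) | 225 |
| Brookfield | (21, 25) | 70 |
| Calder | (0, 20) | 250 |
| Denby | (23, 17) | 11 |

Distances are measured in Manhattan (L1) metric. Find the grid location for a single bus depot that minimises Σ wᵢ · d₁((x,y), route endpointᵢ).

Manhattan distance separates: Σwᵢ(|x−xᵢ|+|y−yᵢ|) = Σwᵢ|x−xᵢ| + Σwᵢ|y−yᵢ|, so x and y are optimised independently as 1-D weighted medians.
Total weight W = 556; half = 278.
x-coordinate, sorted with cumulative weight:
  x=0 (Calder, w=250) cum 250
  x=5 (Ashton, w=225) cum 475  ← median
  x=21 (Brookfield, w=70) cum 545
  x=23 (Denby, w=11) cum 556
⇒ x* = 5
y-coordinate, sorted with cumulative weight:
  y=2 (Ashton, w=225) cum 225
  y=17 (Denby, w=11) cum 236
  y=20 (Calder, w=250) cum 486  ← median
  y=25 (Brookfield, w=70) cum 556
⇒ y* = 20

(5, 20)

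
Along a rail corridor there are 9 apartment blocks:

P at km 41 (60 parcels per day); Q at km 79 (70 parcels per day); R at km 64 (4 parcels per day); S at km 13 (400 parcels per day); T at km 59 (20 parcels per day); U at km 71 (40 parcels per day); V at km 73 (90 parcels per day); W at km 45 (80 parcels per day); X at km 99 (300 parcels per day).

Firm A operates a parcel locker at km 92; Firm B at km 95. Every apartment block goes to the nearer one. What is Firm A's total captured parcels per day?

The indifferent point is the midpoint (92+95)/2 = 93.5; apartment blocks left of it (closer to Firm A at 92) go to Firm A, those right go to Firm B.
  S at 13 (w=400) → Firm A
  P at 41 (w=60) → Firm A
  W at 45 (w=80) → Firm A
  T at 59 (w=20) → Firm A
  R at 64 (w=4) → Firm A
  U at 71 (w=40) → Firm A
  V at 73 (w=90) → Firm A
  Q at 79 (w=70) → Firm A
  X at 99 (w=300) → Firm B
Firm A captures 764; Firm B captures 300.

764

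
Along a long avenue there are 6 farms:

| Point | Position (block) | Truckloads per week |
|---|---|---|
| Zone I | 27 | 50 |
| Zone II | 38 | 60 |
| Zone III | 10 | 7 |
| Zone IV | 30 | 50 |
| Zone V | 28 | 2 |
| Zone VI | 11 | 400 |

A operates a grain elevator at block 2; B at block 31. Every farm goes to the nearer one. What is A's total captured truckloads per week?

407

The indifferent point is the midpoint (2+31)/2 = 16.5; farms left of it (closer to A at 2) go to A, those right go to B.
  Zone III at 10 (w=7) → A
  Zone VI at 11 (w=400) → A
  Zone I at 27 (w=50) → B
  Zone V at 28 (w=2) → B
  Zone IV at 30 (w=50) → B
  Zone II at 38 (w=60) → B
A captures 407; B captures 162.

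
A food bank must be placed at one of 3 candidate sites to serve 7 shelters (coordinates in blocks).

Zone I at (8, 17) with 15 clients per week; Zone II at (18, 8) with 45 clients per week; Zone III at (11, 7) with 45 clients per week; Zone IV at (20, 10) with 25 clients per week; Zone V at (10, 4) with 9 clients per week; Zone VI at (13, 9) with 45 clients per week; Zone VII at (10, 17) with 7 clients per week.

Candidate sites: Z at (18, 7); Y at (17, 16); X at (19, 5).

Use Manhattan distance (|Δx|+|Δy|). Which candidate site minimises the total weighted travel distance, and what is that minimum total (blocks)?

Total weighted distance at each candidate:
  Z (18, 7): total = 1325
  Y (17, 16): total = 2177
  X (19, 5): total = 1812
Minimum is at Z with total 1325 blocks.

Z, total 1325 blocks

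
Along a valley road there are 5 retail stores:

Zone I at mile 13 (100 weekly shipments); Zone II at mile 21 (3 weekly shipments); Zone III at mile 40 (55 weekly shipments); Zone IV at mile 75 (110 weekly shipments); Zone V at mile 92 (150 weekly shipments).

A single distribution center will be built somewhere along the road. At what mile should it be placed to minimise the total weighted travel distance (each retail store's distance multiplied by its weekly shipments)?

For a sum of weighted absolute distances on a line, the optimum is the weighted median (not the mean). Total weight W = 418; half-weight = 209.
Sort by position and accumulate weight:
  mile 13 (Zone I, w=100) → cum 100
  mile 21 (Zone II, w=3) → cum 103
  mile 40 (Zone III, w=55) → cum 158
  mile 75 (Zone IV, w=110) → cum 268  ≥ 209 → median here
  mile 92 (Zone V, w=150) → cum 418
Optimal location: mile 75.

x = 75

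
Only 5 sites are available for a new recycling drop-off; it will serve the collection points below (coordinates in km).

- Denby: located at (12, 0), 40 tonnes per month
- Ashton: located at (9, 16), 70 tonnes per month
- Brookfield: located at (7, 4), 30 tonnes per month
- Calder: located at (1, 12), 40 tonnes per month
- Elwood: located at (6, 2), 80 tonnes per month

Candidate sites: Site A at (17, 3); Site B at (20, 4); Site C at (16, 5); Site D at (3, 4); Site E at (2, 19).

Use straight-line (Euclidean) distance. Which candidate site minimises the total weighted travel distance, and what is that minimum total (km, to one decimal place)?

Total weighted distance at each candidate:
  Site A (17, 3): total = 3221.2
  Site B (20, 4): total = 3843.3
  Site C (16, 5): total = 2937.8
  Site D (3, 4): total = 2071.4
  Site E (2, 19): total = 3546.3
Minimum is at Site D with total 2071.4 km.

Site D, total 2071.4 km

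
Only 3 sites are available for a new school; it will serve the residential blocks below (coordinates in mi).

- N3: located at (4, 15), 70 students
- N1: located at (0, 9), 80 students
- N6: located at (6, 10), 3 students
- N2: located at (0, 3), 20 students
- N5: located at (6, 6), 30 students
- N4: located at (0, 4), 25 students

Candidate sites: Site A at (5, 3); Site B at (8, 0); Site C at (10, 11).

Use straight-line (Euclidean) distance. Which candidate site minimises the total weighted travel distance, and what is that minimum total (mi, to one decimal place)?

Total weighted distance at each candidate:
  Site A (5, 3): total = 1811.3
  Site B (8, 0): total = 2664.8
  Site C (10, 11): total = 2086.4
Minimum is at Site A with total 1811.3 mi.

Site A, total 1811.3 mi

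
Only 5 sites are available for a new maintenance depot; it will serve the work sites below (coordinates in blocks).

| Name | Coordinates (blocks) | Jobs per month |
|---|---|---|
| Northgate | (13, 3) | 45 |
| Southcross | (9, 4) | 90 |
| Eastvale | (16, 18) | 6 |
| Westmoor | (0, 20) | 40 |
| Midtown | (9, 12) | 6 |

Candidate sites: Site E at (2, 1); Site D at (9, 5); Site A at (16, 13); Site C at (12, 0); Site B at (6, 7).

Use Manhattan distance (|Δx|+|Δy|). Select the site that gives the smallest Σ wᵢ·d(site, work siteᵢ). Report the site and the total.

Total weighted distance at each candidate:
  Site E (2, 1): total = 2619
  Site D (9, 5): total = 1482
  Site A (16, 13): total = 3023
  Site C (12, 0): total = 2312
  Site B (6, 7): total = 1969
Minimum is at Site D with total 1482 blocks.

Site D, total 1482 blocks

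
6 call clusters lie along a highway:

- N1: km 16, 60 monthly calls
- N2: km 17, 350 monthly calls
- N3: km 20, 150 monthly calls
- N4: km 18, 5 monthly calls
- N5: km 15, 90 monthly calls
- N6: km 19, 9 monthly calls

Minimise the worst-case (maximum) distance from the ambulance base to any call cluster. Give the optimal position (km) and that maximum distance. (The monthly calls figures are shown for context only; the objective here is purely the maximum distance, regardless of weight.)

The 1-center on a line is the midpoint of the two extreme points: leftmost at 15, rightmost at 20.
Optimal location = (15 + 20)/2 = 17.5; maximum distance = (20 − 15)/2 = 2.5.

location 17.5, max distance 2.5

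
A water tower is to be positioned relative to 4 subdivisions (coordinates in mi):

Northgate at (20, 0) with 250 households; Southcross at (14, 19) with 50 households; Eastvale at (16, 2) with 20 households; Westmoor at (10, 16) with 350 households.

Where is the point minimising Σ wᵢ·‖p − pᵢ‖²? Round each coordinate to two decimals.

(14.21, 9.84)

The minimiser of Σwᵢ‖p−pᵢ‖² is the weighted centroid p* = (Σwᵢpᵢ)/(Σwᵢ).
Σwᵢ = 670.
Σwᵢxᵢ = 250·20 + 50·14 + 20·16 + 350·10 = 9520.
Σwᵢyᵢ = 250·0 + 50·19 + 20·2 + 350·16 = 6590.
x* = 9520/670 = 14.21, y* = 6590/670 = 9.84.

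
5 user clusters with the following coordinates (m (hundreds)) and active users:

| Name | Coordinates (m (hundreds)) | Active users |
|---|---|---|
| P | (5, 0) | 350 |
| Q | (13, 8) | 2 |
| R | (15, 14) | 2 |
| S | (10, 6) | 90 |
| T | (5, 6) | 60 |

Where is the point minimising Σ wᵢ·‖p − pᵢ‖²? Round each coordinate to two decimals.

The minimiser of Σwᵢ‖p−pᵢ‖² is the weighted centroid p* = (Σwᵢpᵢ)/(Σwᵢ).
Σwᵢ = 504.
Σwᵢxᵢ = 350·5 + 2·13 + 2·15 + 90·10 + 60·5 = 3006.
Σwᵢyᵢ = 350·0 + 2·8 + 2·14 + 90·6 + 60·6 = 944.
x* = 3006/504 = 5.96, y* = 944/504 = 1.87.

(5.96, 1.87)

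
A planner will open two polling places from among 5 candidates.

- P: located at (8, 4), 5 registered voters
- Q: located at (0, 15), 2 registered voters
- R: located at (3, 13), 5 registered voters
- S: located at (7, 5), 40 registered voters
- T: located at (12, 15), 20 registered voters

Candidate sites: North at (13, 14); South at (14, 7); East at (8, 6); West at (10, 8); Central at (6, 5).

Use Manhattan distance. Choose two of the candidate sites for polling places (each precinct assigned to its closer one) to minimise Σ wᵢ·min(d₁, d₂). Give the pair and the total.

{North, Central}, total 178

Evaluate every pair (each demand assigned to the nearer of the two):
  {North, Central}: total = 178
  {North, East}: total = 213
  {West, Central}: total = 322
  {South, Central}: total = 342
  {East, West}: total = 364
  {South, East}: total = 384
  {North, West}: total = 393
  {East, Central}: total = 397
  {North, South}: total = 528
  {South, West}: total = 544
Best pair: {North, Central} with total 178.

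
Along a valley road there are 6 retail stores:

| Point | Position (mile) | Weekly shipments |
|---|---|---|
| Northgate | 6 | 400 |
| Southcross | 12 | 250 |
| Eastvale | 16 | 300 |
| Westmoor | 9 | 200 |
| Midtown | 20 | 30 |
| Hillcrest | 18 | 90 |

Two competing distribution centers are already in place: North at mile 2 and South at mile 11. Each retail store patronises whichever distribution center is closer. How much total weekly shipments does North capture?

The indifferent point is the midpoint (2+11)/2 = 6.5; retail stores left of it (closer to North at 2) go to North, those right go to South.
  Northgate at 6 (w=400) → North
  Westmoor at 9 (w=200) → South
  Southcross at 12 (w=250) → South
  Eastvale at 16 (w=300) → South
  Hillcrest at 18 (w=90) → South
  Midtown at 20 (w=30) → South
North captures 400; South captures 870.

400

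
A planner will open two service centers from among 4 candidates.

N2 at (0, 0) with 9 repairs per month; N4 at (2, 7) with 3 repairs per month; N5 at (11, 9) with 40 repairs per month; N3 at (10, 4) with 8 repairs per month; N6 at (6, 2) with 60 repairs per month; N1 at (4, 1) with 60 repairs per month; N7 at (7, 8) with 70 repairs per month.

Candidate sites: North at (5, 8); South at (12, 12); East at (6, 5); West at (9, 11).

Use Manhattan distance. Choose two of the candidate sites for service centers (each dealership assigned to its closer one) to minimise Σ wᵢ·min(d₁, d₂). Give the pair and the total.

{North, East}, total 1111

Evaluate every pair (each demand assigned to the nearer of the two):
  {North, East}: total = 1111
  {South, East}: total = 1137
  {East, West}: total = 1137
  {North, West}: total = 1393
  {North, South}: total = 1401
  {South, West}: total = 2407
Best pair: {North, East} with total 1111.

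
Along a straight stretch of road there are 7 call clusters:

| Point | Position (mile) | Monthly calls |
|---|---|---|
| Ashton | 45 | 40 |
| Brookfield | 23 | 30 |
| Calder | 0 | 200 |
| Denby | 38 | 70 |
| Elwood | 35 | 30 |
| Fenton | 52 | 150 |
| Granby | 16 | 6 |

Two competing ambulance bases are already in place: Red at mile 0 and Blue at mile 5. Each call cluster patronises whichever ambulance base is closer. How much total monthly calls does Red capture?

200

The indifferent point is the midpoint (0+5)/2 = 2.5; call clusters left of it (closer to Red at 0) go to Red, those right go to Blue.
  Calder at 0 (w=200) → Red
  Granby at 16 (w=6) → Blue
  Brookfield at 23 (w=30) → Blue
  Elwood at 35 (w=30) → Blue
  Denby at 38 (w=70) → Blue
  Ashton at 45 (w=40) → Blue
  Fenton at 52 (w=150) → Blue
Red captures 200; Blue captures 326.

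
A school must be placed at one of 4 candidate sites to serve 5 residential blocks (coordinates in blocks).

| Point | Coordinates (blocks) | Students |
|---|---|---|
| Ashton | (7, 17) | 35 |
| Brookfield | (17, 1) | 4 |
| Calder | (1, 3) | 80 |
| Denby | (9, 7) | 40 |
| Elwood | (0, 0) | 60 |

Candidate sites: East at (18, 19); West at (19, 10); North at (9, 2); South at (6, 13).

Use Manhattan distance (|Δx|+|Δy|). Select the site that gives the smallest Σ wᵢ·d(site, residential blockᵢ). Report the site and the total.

North, total 2211 blocks

Total weighted distance at each candidate:
  East (18, 19): total = 6231
  West (19, 10): total = 4969
  North (9, 2): total = 2211
  South (6, 13): total = 2967
Minimum is at North with total 2211 blocks.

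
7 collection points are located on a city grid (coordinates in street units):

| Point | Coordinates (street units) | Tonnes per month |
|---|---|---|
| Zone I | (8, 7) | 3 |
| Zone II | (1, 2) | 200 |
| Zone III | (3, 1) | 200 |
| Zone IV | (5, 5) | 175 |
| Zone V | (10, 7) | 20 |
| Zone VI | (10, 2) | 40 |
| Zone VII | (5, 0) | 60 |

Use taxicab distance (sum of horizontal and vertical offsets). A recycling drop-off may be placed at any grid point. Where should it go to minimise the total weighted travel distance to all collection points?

(3, 2)

Manhattan distance separates: Σwᵢ(|x−xᵢ|+|y−yᵢ|) = Σwᵢ|x−xᵢ| + Σwᵢ|y−yᵢ|, so x and y are optimised independently as 1-D weighted medians.
Total weight W = 698; half = 349.
x-coordinate, sorted with cumulative weight:
  x=1 (Zone II, w=200) cum 200
  x=3 (Zone III, w=200) cum 400  ← median
  x=5 (Zone IV, w=175) cum 575
  x=5 (Zone VII, w=60) cum 635
  x=8 (Zone I, w=3) cum 638
  x=10 (Zone V, w=20) cum 658
  x=10 (Zone VI, w=40) cum 698
⇒ x* = 3
y-coordinate, sorted with cumulative weight:
  y=0 (Zone VII, w=60) cum 60
  y=1 (Zone III, w=200) cum 260
  y=2 (Zone II, w=200) cum 460  ← median
  y=2 (Zone VI, w=40) cum 500
  y=5 (Zone IV, w=175) cum 675
  y=7 (Zone I, w=3) cum 678
  y=7 (Zone V, w=20) cum 698
⇒ y* = 2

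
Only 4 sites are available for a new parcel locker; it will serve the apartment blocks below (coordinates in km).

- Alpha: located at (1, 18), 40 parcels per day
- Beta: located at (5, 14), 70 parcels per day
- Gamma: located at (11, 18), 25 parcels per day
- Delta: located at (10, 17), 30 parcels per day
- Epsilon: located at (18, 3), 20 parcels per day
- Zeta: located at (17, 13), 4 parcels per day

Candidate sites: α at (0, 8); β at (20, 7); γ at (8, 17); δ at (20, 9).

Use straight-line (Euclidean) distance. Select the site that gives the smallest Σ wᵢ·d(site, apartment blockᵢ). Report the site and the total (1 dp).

γ, total 1102.4 km

Total weighted distance at each candidate:
  α (0, 8): total = 2168.5
  β (20, 7): total = 2932.7
  γ (8, 17): total = 1102.4
  δ (20, 9): total = 2796.6
Minimum is at γ with total 1102.4 km.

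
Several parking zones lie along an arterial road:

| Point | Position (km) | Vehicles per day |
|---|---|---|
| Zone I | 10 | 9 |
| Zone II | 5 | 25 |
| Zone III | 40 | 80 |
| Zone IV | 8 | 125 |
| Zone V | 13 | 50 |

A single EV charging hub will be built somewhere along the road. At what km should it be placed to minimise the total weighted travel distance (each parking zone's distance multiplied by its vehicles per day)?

For a sum of weighted absolute distances on a line, the optimum is the weighted median (not the mean). Total weight W = 289; half-weight = 144.5.
Sort by position and accumulate weight:
  km 5 (Zone II, w=25) → cum 25
  km 8 (Zone IV, w=125) → cum 150  ≥ 144.5 → median here
  km 10 (Zone I, w=9) → cum 159
  km 13 (Zone V, w=50) → cum 209
  km 40 (Zone III, w=80) → cum 289
Optimal location: km 8.

x = 8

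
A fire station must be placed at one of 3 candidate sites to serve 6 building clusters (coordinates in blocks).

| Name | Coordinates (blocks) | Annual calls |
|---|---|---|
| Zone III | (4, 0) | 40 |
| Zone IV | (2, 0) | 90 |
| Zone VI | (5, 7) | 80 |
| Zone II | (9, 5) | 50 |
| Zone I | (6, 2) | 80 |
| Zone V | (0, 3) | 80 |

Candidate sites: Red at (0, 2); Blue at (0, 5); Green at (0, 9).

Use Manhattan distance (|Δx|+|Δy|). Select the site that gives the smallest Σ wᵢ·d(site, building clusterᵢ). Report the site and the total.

Total weighted distance at each candidate:
  Red (0, 2): total = 2560
  Blue (0, 5): total = 2880
  Green (0, 9): total = 4240
Minimum is at Red with total 2560 blocks.

Red, total 2560 blocks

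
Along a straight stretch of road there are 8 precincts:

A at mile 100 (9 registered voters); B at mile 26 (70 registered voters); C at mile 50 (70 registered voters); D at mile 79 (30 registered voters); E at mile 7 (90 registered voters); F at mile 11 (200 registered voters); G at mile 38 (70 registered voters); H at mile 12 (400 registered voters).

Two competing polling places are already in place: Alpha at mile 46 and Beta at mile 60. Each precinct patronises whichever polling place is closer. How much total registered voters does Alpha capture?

900

The indifferent point is the midpoint (46+60)/2 = 53; precincts left of it (closer to Alpha at 46) go to Alpha, those right go to Beta.
  E at 7 (w=90) → Alpha
  F at 11 (w=200) → Alpha
  H at 12 (w=400) → Alpha
  B at 26 (w=70) → Alpha
  G at 38 (w=70) → Alpha
  C at 50 (w=70) → Alpha
  D at 79 (w=30) → Beta
  A at 100 (w=9) → Beta
Alpha captures 900; Beta captures 39.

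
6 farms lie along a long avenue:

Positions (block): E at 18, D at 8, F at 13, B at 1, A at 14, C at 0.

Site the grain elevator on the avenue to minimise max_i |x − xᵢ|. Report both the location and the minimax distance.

The 1-center on a line is the midpoint of the two extreme points: leftmost at 0, rightmost at 18.
Optimal location = (0 + 18)/2 = 9; maximum distance = (18 − 0)/2 = 9.

location 9, max distance 9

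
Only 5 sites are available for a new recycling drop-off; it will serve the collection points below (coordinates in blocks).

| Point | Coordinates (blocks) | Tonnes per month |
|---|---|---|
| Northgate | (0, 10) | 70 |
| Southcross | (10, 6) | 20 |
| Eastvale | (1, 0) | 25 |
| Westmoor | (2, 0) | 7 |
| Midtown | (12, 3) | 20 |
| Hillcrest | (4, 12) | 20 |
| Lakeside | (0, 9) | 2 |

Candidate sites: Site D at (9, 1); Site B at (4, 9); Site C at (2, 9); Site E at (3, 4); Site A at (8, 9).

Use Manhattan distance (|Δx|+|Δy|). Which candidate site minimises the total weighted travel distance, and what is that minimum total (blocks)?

Site C, total 1167 blocks

Total weighted distance at each candidate:
  Site D (9, 1): total = 2115
  Site B (4, 9): total = 1255
  Site C (2, 9): total = 1167
  Site E (3, 4): total = 1391
  Site A (8, 9): total = 1591
Minimum is at Site C with total 1167 blocks.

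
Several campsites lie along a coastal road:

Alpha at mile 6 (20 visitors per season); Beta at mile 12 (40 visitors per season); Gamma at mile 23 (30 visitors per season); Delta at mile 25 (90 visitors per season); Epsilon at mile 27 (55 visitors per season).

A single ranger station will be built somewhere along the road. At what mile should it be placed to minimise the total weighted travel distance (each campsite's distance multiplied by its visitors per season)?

x = 25

For a sum of weighted absolute distances on a line, the optimum is the weighted median (not the mean). Total weight W = 235; half-weight = 117.5.
Sort by position and accumulate weight:
  mile 6 (Alpha, w=20) → cum 20
  mile 12 (Beta, w=40) → cum 60
  mile 23 (Gamma, w=30) → cum 90
  mile 25 (Delta, w=90) → cum 180  ≥ 117.5 → median here
  mile 27 (Epsilon, w=55) → cum 235
Optimal location: mile 25.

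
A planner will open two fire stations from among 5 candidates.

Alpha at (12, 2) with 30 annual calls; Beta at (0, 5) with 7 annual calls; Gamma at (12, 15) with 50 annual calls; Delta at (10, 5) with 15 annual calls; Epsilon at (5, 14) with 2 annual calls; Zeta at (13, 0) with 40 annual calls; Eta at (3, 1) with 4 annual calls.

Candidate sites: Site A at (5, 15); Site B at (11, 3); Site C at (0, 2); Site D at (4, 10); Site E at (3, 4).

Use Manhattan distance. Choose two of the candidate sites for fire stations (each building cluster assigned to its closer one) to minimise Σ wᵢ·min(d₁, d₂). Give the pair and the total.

{Site A, Site B}, total 788

Evaluate every pair (each demand assigned to the nearer of the two):
  {Site A, Site B}: total = 788
  {Site B, Site E}: total = 1019
  {Site B, Site C}: total = 1026
  {Site B, Site D}: total = 1068
  {Site A, Site E}: total = 1402
  {Site A, Site C}: total = 1544
  {Site D, Site E}: total = 1710
  {Site C, Site D}: total = 1822
  {Site A, Site D}: total = 1860
  {Site C, Site E}: total = 2067
Best pair: {Site A, Site B} with total 788.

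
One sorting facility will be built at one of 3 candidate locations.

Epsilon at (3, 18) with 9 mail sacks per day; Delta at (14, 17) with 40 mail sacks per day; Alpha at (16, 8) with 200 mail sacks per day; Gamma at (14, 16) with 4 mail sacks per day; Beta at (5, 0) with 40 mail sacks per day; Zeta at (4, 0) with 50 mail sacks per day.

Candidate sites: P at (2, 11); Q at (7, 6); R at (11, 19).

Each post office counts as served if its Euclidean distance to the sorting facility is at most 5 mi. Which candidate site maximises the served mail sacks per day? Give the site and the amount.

Coverage radius r = 5 mi; a point is covered iff (Δx)²+(Δy)² ≤ 5² = 25.
  P (2, 11): covers {none} → 0
  Q (7, 6): covers {none} → 0
  R (11, 19): covers {Delta, Gamma} → 44
Maximum coverage at R: 44 mail sacks per day.

R, covering 44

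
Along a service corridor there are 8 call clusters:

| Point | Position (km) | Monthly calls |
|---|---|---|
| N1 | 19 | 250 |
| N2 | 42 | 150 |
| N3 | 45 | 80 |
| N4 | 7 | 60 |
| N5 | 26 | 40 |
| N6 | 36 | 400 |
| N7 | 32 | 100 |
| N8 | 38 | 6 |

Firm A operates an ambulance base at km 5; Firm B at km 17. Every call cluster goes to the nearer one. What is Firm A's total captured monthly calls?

60

The indifferent point is the midpoint (5+17)/2 = 11; call clusters left of it (closer to Firm A at 5) go to Firm A, those right go to Firm B.
  N4 at 7 (w=60) → Firm A
  N1 at 19 (w=250) → Firm B
  N5 at 26 (w=40) → Firm B
  N7 at 32 (w=100) → Firm B
  N6 at 36 (w=400) → Firm B
  N8 at 38 (w=6) → Firm B
  N2 at 42 (w=150) → Firm B
  N3 at 45 (w=80) → Firm B
Firm A captures 60; Firm B captures 1026.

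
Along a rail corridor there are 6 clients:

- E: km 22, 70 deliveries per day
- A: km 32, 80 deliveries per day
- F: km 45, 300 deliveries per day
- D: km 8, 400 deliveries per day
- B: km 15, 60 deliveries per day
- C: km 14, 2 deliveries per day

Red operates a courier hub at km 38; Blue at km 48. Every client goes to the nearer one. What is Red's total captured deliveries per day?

The indifferent point is the midpoint (38+48)/2 = 43; clients left of it (closer to Red at 38) go to Red, those right go to Blue.
  D at 8 (w=400) → Red
  C at 14 (w=2) → Red
  B at 15 (w=60) → Red
  E at 22 (w=70) → Red
  A at 32 (w=80) → Red
  F at 45 (w=300) → Blue
Red captures 612; Blue captures 300.

612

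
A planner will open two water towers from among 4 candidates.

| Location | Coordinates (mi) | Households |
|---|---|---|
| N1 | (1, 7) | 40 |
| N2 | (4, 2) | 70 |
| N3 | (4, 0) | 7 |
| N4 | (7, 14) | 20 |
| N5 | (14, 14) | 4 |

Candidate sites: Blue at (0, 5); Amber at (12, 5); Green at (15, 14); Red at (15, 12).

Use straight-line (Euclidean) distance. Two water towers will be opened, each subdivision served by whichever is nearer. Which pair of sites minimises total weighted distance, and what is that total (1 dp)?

Evaluate every pair (each demand assigned to the nearer of the two):
  {Blue, Green}: total = 648.3
  {Blue, Red}: total = 658.1
  {Blue, Amber}: total = 727.1
  {Amber, Green}: total = 1275.3
  {Amber, Red}: total = 1285.2
  {Green, Red}: total = 1913.2
Best pair: {Blue, Green} with total 648.3.

{Blue, Green}, total 648.3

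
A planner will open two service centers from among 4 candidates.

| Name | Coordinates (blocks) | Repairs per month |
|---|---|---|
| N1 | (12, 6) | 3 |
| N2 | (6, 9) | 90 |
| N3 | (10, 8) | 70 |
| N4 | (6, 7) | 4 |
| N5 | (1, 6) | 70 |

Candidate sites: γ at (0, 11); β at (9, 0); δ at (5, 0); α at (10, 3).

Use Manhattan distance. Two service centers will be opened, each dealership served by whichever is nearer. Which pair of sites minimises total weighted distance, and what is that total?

{γ, α}, total 1537

Evaluate every pair (each demand assigned to the nearer of the two):
  {γ, α}: total = 1537
  {γ, β}: total = 1837
  {δ, α}: total = 1997
  {γ, δ}: total = 2121
  {β, α}: total = 2137
  {β, δ}: total = 2289
Best pair: {γ, α} with total 1537.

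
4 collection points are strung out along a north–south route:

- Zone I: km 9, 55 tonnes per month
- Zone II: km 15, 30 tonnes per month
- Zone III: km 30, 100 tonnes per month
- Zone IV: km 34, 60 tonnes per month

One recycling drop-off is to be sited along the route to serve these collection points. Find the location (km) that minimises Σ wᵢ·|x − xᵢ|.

x = 30

For a sum of weighted absolute distances on a line, the optimum is the weighted median (not the mean). Total weight W = 245; half-weight = 122.5.
Sort by position and accumulate weight:
  km 9 (Zone I, w=55) → cum 55
  km 15 (Zone II, w=30) → cum 85
  km 30 (Zone III, w=100) → cum 185  ≥ 122.5 → median here
  km 34 (Zone IV, w=60) → cum 245
Optimal location: km 30.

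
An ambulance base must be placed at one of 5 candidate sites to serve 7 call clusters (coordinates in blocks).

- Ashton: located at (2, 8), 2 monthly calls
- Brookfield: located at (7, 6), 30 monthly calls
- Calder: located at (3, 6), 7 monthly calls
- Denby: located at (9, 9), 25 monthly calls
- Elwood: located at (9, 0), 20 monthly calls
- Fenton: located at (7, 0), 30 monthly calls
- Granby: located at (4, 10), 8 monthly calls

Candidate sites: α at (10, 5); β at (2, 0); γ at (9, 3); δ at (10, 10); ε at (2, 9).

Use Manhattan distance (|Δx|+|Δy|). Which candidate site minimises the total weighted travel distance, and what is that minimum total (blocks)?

γ, total 693 blocks

Total weighted distance at each candidate:
  α (10, 5): total = 771
  β (2, 0): total = 1181
  γ (9, 3): total = 693
  δ (10, 10): total = 1015
  ε (2, 9): total = 1209
Minimum is at γ with total 693 blocks.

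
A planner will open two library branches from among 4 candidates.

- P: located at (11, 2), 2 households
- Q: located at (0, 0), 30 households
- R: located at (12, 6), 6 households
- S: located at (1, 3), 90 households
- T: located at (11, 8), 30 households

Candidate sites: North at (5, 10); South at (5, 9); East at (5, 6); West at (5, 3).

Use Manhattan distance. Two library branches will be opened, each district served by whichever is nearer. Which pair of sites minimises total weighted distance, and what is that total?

Evaluate every pair (each demand assigned to the nearer of the two):
  {South, West}: total = 884
  {East, West}: total = 896
  {North, West}: total = 914
  {South, East}: total = 1232
  {North, East}: total = 1262
  {North, South}: total = 1616
Best pair: {South, West} with total 884.

{South, West}, total 884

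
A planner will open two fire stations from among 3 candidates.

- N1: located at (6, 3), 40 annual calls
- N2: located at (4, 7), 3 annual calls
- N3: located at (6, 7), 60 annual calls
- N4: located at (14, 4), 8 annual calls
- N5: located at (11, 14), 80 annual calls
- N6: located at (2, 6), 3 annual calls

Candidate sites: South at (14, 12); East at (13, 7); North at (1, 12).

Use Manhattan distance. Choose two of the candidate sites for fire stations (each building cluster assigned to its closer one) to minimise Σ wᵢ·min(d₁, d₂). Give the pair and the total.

Evaluate every pair (each demand assigned to the nearer of the two):
  {South, East}: total = 1355
  {East, North}: total = 1657
  {South, North}: total = 1669
Best pair: {South, East} with total 1355.

{South, East}, total 1355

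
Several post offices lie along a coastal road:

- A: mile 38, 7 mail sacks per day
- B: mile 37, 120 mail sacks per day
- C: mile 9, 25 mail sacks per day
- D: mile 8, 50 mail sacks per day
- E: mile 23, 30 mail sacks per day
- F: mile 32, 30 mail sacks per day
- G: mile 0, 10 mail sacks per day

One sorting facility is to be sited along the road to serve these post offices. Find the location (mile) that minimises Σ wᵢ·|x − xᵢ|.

x = 32

For a sum of weighted absolute distances on a line, the optimum is the weighted median (not the mean). Total weight W = 272; half-weight = 136.
Sort by position and accumulate weight:
  mile 0 (G, w=10) → cum 10
  mile 8 (D, w=50) → cum 60
  mile 9 (C, w=25) → cum 85
  mile 23 (E, w=30) → cum 115
  mile 32 (F, w=30) → cum 145  ≥ 136 → median here
  mile 37 (B, w=120) → cum 265
  mile 38 (A, w=7) → cum 272
Optimal location: mile 32.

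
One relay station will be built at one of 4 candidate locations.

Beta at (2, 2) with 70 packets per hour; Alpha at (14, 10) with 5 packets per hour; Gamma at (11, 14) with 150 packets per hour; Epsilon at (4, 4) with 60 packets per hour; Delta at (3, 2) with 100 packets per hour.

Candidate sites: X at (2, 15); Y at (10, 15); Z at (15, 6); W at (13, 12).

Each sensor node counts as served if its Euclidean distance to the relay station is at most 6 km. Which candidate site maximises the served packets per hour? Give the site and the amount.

Coverage radius r = 6 km; a point is covered iff (Δx)²+(Δy)² ≤ 6² = 36.
  X (2, 15): covers {none} → 0
  Y (10, 15): covers {Gamma} → 150
  Z (15, 6): covers {Alpha} → 5
  W (13, 12): covers {Alpha, Gamma} → 155
Maximum coverage at W: 155 packets per hour.

W, covering 155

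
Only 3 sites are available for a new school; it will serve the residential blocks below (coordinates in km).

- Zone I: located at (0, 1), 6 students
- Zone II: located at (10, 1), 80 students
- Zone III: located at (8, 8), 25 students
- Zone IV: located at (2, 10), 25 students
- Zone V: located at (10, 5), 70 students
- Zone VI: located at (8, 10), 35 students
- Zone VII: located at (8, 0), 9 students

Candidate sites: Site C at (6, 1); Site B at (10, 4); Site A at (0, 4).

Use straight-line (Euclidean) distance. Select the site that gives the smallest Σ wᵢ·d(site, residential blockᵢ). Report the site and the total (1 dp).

Site B, total 996.1 km

Total weighted distance at each candidate:
  Site C (6, 1): total = 1523.0
  Site B (10, 4): total = 996.1
  Site A (0, 4): total = 2368.9
Minimum is at Site B with total 996.1 km.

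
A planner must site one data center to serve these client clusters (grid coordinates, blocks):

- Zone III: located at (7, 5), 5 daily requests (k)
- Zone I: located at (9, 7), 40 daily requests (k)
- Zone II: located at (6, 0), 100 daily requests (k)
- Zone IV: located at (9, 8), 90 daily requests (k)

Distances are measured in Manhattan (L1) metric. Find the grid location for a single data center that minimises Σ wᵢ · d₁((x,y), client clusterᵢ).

Manhattan distance separates: Σwᵢ(|x−xᵢ|+|y−yᵢ|) = Σwᵢ|x−xᵢ| + Σwᵢ|y−yᵢ|, so x and y are optimised independently as 1-D weighted medians.
Total weight W = 235; half = 117.5.
x-coordinate, sorted with cumulative weight:
  x=6 (Zone II, w=100) cum 100
  x=7 (Zone III, w=5) cum 105
  x=9 (Zone I, w=40) cum 145  ← median
  x=9 (Zone IV, w=90) cum 235
⇒ x* = 9
y-coordinate, sorted with cumulative weight:
  y=0 (Zone II, w=100) cum 100
  y=5 (Zone III, w=5) cum 105
  y=7 (Zone I, w=40) cum 145  ← median
  y=8 (Zone IV, w=90) cum 235
⇒ y* = 7

(9, 7)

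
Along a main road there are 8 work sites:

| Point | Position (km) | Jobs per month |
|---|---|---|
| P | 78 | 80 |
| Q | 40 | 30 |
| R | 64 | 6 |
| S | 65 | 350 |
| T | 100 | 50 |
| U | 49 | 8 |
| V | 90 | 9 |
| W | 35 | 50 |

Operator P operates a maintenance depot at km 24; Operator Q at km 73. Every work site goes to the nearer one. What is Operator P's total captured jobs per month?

The indifferent point is the midpoint (24+73)/2 = 48.5; work sites left of it (closer to Operator P at 24) go to Operator P, those right go to Operator Q.
  W at 35 (w=50) → Operator P
  Q at 40 (w=30) → Operator P
  U at 49 (w=8) → Operator Q
  R at 64 (w=6) → Operator Q
  S at 65 (w=350) → Operator Q
  P at 78 (w=80) → Operator Q
  V at 90 (w=9) → Operator Q
  T at 100 (w=50) → Operator Q
Operator P captures 80; Operator Q captures 503.

80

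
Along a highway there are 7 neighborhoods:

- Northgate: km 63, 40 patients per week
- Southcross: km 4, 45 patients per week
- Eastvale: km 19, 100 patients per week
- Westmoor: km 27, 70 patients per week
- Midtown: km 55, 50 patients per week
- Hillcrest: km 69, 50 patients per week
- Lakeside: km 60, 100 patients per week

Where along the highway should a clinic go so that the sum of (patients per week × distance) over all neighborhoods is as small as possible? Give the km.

For a sum of weighted absolute distances on a line, the optimum is the weighted median (not the mean). Total weight W = 455; half-weight = 227.5.
Sort by position and accumulate weight:
  km 4 (Southcross, w=45) → cum 45
  km 19 (Eastvale, w=100) → cum 145
  km 27 (Westmoor, w=70) → cum 215
  km 55 (Midtown, w=50) → cum 265  ≥ 227.5 → median here
  km 60 (Lakeside, w=100) → cum 365
  km 63 (Northgate, w=40) → cum 405
  km 69 (Hillcrest, w=50) → cum 455
Optimal location: km 55.

x = 55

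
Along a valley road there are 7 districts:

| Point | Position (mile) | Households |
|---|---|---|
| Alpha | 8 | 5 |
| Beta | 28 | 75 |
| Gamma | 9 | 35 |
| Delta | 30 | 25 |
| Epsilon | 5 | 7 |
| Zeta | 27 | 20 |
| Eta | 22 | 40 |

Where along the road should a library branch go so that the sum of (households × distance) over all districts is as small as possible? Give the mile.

x = 27

For a sum of weighted absolute distances on a line, the optimum is the weighted median (not the mean). Total weight W = 207; half-weight = 103.5.
Sort by position and accumulate weight:
  mile 5 (Epsilon, w=7) → cum 7
  mile 8 (Alpha, w=5) → cum 12
  mile 9 (Gamma, w=35) → cum 47
  mile 22 (Eta, w=40) → cum 87
  mile 27 (Zeta, w=20) → cum 107  ≥ 103.5 → median here
  mile 28 (Beta, w=75) → cum 182
  mile 30 (Delta, w=25) → cum 207
Optimal location: mile 27.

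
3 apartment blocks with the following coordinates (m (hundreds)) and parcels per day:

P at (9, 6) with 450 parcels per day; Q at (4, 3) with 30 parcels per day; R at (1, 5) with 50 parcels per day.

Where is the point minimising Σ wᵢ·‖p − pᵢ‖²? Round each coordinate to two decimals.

The minimiser of Σwᵢ‖p−pᵢ‖² is the weighted centroid p* = (Σwᵢpᵢ)/(Σwᵢ).
Σwᵢ = 530.
Σwᵢxᵢ = 450·9 + 30·4 + 50·1 = 4220.
Σwᵢyᵢ = 450·6 + 30·3 + 50·5 = 3040.
x* = 4220/530 = 7.96, y* = 3040/530 = 5.74.

(7.96, 5.74)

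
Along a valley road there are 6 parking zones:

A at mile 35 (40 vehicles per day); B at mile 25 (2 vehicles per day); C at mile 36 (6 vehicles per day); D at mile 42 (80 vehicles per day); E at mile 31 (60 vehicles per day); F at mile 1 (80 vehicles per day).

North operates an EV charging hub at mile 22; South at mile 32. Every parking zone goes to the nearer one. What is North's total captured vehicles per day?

The indifferent point is the midpoint (22+32)/2 = 27; parking zones left of it (closer to North at 22) go to North, those right go to South.
  F at 1 (w=80) → North
  B at 25 (w=2) → North
  E at 31 (w=60) → South
  A at 35 (w=40) → South
  C at 36 (w=6) → South
  D at 42 (w=80) → South
North captures 82; South captures 186.

82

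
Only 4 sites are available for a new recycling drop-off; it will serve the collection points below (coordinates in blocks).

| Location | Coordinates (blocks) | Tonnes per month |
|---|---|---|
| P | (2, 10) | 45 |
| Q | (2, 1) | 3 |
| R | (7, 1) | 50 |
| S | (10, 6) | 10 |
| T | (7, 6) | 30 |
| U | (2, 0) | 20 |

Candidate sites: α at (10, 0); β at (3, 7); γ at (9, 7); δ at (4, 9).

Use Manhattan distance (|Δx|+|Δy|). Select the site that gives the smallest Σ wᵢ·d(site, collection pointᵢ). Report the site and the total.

Total weighted distance at each candidate:
  α (10, 0): total = 1527
  β (3, 7): total = 1091
  γ (9, 7): total = 1279
  δ (4, 9): total = 1205
Minimum is at β with total 1091 blocks.

β, total 1091 blocks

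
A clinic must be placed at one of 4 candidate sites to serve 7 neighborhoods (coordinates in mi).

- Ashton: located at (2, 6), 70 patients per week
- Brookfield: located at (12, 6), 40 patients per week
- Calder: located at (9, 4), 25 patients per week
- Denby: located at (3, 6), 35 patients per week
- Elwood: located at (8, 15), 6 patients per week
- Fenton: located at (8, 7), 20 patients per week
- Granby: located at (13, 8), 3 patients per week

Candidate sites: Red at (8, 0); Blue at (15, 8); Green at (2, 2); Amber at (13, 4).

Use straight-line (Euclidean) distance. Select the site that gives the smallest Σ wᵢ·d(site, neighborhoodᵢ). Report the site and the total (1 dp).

Green, total 1316.8 mi

Total weighted distance at each candidate:
  Red (8, 0): total = 1517.2
  Blue (15, 8): total = 1877.8
  Green (2, 2): total = 1316.8
  Amber (13, 4): total = 1530.1
Minimum is at Green with total 1316.8 mi.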